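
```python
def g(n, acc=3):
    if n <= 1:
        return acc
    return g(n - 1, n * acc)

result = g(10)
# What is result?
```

Accumulator trace (n, acc): (10, 3) -> (9, 30) -> (8, 270) -> (7, 2160) -> (6, 15120) -> (5, 90720) -> (4, 453600) -> (3, 1814400) -> (2, 5443200) -> (1, 10886400) -> return 10886400

Answer: 10886400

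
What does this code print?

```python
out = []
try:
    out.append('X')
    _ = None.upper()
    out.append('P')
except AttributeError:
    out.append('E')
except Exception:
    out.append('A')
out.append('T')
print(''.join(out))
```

Execution trace: 'X' (try body) → 'E' (except AttributeError) → 'T' (after the try/except). Output: XET

Answer: XET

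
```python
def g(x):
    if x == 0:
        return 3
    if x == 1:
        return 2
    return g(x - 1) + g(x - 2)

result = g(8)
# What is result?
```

Build up from base cases: g(0)=3, g(1)=2, g(2)=5, g(3)=7, g(4)=12, g(5)=19, g(6)=31, ..., g(8)=81

Answer: 81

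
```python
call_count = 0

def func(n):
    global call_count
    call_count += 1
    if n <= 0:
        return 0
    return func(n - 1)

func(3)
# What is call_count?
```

Linear recursion stepping by 1: 4 calls from n=3 down to ≤0.

Answer: 4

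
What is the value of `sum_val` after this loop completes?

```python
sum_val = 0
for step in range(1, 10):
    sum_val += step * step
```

Sum of squares 1² to 9² = 285
`sum_val` takes the values: 0 → 1 → 5 → 14 → 30 → 55 → 91 → 140 → 204 → 285

Answer: 285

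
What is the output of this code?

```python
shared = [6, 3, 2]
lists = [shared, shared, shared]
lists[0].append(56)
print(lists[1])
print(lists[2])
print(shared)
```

Key concept: list of same reference.
Step by step:
`shared = [6, 3, 2]` → shared = [6, 3, 2]
`lists = [shared, shared, shared]` → lists = [[6, 3, 2], [6, 3, 2], [6, 3, 2]]
`lists[0].append(56)` → shared = [6, 3, 2, 56]; lists = [[6, 3, 2, 56], [6, 3, 2, 56], [6, 3, 2, 56]]
`print(lists[1])` → prints [6, 3, 2, 56]
`print(lists[2])` → prints [6, 3, 2, 56]
`print(shared)` → prints [6, 3, 2, 56]

Answer:
[6, 3, 2, 56]
[6, 3, 2, 56]
[6, 3, 2, 56]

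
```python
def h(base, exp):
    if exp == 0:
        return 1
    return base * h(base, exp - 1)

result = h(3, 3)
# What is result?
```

h(3, 3) = 3 * 3 * 3 = 27

Answer: 27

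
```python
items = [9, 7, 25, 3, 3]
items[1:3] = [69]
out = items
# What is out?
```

Trace:
`items = [9, 7, 25, 3, 3]` → items = [9, 7, 25, 3, 3]
`items[1:3] = [69]` → items = [9, 69, 3, 3]
`out = items` → out = [9, 69, 3, 3]
So out = [9, 69, 3, 3]

Answer: [9, 69, 3, 3]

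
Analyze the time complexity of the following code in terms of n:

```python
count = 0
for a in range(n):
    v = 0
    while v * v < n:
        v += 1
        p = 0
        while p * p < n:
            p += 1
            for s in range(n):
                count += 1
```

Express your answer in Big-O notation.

Each loop level contributes: n × √n × √n × n. Multiplying the contributions gives O(n^3).

Answer: O(n^3)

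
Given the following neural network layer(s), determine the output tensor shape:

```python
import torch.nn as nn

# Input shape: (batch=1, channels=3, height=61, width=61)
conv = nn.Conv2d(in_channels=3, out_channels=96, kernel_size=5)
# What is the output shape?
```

Input: (1, 3, 61, 61) -> Output: (1, 96, 57, 57)

Answer: (1, 96, 57, 57)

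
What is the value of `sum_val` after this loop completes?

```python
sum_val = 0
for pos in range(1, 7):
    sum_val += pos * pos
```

Sum of squares 1² to 6² = 91
`sum_val` takes the values: 0 → 1 → 5 → 14 → 30 → 55 → 91

Answer: 91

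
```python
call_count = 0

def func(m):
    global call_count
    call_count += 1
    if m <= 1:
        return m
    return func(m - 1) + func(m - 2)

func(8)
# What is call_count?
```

Calls(m) = 1 + Calls(m-1) + Calls(m-2); Calls(0)=Calls(1)=1. For m=8 this gives 67.

Answer: 67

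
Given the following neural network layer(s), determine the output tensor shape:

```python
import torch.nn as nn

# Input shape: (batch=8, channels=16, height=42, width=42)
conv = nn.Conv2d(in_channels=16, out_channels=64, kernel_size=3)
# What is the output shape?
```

Input: (8, 16, 42, 42) -> Output: (8, 64, 40, 40)

Answer: (8, 64, 40, 40)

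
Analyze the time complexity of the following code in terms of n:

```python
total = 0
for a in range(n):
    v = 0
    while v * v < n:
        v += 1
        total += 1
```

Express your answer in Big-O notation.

Each loop level contributes: n × √n. Multiplying the contributions gives O(n√n).

Answer: O(n√n)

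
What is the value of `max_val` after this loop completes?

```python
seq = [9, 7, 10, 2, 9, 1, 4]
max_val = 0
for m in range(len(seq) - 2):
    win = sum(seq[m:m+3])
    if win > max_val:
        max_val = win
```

Max sum of 3-element window in [9, 7, 10, 2, 9, 1, 4]
`max_val` takes the values: 0 → 26

Answer: 26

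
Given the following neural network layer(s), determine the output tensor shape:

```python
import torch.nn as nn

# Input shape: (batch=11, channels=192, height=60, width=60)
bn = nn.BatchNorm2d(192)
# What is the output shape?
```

Input: (11, 192, 60, 60) -> Output: (11, 192, 60, 60)

Answer: (11, 192, 60, 60)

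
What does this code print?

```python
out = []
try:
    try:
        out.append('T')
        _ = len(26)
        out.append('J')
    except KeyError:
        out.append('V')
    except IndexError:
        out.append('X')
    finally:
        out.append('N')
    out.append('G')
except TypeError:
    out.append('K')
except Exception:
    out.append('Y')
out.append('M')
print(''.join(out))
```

Execution trace: 'T' (inner try body) → 'N' (inner finally) → 'K' (except TypeError) → 'M' (after the try/except). Output: TNKM

Answer: TNKM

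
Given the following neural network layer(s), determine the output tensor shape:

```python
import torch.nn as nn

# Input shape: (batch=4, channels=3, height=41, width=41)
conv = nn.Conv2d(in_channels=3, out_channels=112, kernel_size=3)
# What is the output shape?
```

Input: (4, 3, 41, 41) -> Output: (4, 112, 39, 39)

Answer: (4, 112, 39, 39)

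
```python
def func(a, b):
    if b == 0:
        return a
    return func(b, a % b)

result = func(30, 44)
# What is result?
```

func(30, 44) -> func(44, 30) -> func(30, 14) -> func(14, 2) -> func(2, 0) -> 2

Answer: 2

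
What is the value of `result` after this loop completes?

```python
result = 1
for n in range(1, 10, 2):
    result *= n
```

Product of 1, 3, 5, ... up to 9
`result` takes the values: 1 → 3 → 15 → 105 → 945

Answer: 945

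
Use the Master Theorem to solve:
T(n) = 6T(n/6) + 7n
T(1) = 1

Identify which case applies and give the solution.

a=6, b=6, f(n)=7n. log_6(6) = 1. Since c=1 = 1, Case 2 applies: T(n) = Θ(n^log_b(a) · log n) = O(n log n).

Answer: O(n log n) - Case 2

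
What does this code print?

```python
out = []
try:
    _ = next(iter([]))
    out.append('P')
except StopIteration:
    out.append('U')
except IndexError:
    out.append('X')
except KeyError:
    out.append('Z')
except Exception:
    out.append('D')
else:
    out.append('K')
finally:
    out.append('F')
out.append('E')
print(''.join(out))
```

Execution trace: 'U' (except StopIteration) → 'F' (finally) → 'E' (after the try/except). Output: UFE

Answer: UFE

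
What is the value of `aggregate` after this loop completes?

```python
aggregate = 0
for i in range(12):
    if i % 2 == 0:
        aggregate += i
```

Sum of even numbers 0 to 11
`aggregate` takes the values: 0 → 2 → 6 → 12 → 20 → 30

Answer: 30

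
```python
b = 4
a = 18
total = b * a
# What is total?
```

Trace:
`b = 4` → b = 4
`a = 18` → a = 18
`total = b * a` → total = 72
So total = 72

Answer: 72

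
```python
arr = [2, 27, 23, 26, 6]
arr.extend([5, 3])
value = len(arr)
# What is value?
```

Trace:
`arr = [2, 27, 23, 26, 6]` → arr = [2, 27, 23, 26, 6]
`arr.extend([5, 3])` → arr = [2, 27, 23, 26, 6, 5, 3]
`value = len(arr)` → value = 7
So value = 7

Answer: 7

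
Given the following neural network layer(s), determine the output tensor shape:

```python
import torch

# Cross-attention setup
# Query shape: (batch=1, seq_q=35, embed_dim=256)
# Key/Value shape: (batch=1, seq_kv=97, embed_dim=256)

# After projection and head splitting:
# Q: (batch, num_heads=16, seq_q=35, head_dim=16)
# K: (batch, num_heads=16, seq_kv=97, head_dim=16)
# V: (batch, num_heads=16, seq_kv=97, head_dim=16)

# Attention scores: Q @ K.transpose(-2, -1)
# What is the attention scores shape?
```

Input: (1, 35, 256) -> Output: (1, 16, 35, 97)

Answer: (1, 16, 35, 97)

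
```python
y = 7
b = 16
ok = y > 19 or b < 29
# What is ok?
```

Trace:
`y = 7` → y = 7
`b = 16` → b = 16
`ok = y > 19 or b < 29` → ok = True
So ok = True

Answer: True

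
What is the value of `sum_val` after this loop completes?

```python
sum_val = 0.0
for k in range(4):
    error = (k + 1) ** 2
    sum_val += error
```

Sum of squared losses 1² + 2² + ... + 4²
`sum_val` takes the values: 0.0 → 1.0 → 5.0 → 14.0 → 30.0

Answer: 30.0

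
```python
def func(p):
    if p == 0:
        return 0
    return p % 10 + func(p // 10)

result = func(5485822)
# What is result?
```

Sum of digits of 5485822: 2 + 2 + 8 + 5 + 8 + 4 + 5 = 34

Answer: 34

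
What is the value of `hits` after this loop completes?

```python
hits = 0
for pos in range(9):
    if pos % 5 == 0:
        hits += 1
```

Count numbers divisible by 5 in range(9)
`hits` takes the values: 0 → 1 → 2

Answer: 2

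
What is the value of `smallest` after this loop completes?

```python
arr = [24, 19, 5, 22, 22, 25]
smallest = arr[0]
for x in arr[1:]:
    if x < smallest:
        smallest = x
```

Minimum of [24, 19, 5, 22, 22, 25]
`smallest` takes the values: 24 → 19 → 5

Answer: 5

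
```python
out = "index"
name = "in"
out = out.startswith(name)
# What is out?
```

Trace:
`out = "index"` → out = 'index'
`name = "in"` → name = 'in'
`out = out.startswith(name)` → out = True
So out = True

Answer: True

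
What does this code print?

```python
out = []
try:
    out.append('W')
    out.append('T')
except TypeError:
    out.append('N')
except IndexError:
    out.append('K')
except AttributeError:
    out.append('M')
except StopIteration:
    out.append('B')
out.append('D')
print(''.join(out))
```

Execution trace: 'W' (try body) → 'T' (try body, no exception) → 'D' (after the try/except). Output: WTD

Answer: WTD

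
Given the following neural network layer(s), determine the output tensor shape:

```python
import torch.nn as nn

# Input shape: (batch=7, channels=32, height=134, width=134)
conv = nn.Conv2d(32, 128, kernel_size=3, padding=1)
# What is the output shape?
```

Input: (7, 32, 134, 134) -> Output: (7, 128, 134, 134)

Answer: (7, 128, 134, 134)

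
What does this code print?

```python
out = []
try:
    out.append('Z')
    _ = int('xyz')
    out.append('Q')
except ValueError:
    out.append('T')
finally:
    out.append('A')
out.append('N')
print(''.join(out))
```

Execution trace: 'Z' (try body) → 'T' (except ValueError) → 'A' (finally) → 'N' (after the try/except). Output: ZTAN

Answer: ZTAN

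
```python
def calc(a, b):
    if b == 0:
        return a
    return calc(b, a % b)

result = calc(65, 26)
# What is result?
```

calc(65, 26) -> calc(26, 13) -> calc(13, 0) -> 13

Answer: 13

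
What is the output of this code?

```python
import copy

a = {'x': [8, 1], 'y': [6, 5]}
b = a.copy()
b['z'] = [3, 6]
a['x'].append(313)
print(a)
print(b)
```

Key concept: shallow copy of dict with mutable values.
Step by step:
`a = {'x': [8, 1], 'y': [6, 5]}` → a = {'x': [8, 1], 'y': [6, 5]}
`b = a.copy()` → b = {'x': [8, 1], 'y': [6, 5]}
`b['z'] = [3, 6]` → b = {'x': [8, 1], 'y': [6, 5], 'z': [3, 6]}
`a['x'].append(313)` → a = {'x': [8, 1, 313], 'y': [6, 5]}; b = {'x': [8, 1, 313], 'y': [6, 5], 'z': [3, 6]}
`print(a)` → prints {'x': [8, 1, 313], 'y': [6, 5]}
`print(b)` → prints {'x': [8, 1, 313], 'y': [6, 5], 'z': [3, 6]}

Answer:
{'x': [8, 1, 313], 'y': [6, 5]}
{'x': [8, 1, 313], 'y': [6, 5], 'z': [3, 6]}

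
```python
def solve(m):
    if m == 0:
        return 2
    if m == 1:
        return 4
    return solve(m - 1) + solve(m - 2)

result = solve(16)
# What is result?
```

Build up from base cases: solve(0)=2, solve(1)=4, solve(2)=6, solve(3)=10, solve(4)=16, solve(5)=26, solve(6)=42, ..., solve(16)=5168

Answer: 5168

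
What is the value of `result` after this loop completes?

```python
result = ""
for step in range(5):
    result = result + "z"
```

Repeat 'z' 5 times
`result` takes the values: "" → "z" → "zz" → "zzz" → "zzzz" → "zzzzz"

Answer: "zzzzz"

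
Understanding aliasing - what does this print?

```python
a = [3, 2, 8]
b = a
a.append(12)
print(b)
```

Key concept: basic list aliasing.
Step by step:
`a = [3, 2, 8]` → a = [3, 2, 8]
`b = a` → b = [3, 2, 8] (same object as a)
`a.append(12)` → a = [3, 2, 8, 12] (same object as b); b = [3, 2, 8, 12] (same object as a)
`print(b)` → prints [3, 2, 8, 12]

Answer: [3, 2, 8, 12]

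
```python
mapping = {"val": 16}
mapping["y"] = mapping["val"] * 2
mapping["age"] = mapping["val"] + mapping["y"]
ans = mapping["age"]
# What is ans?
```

Trace:
`mapping = {"val": 16}` → mapping = {'val': 16}
`mapping["y"] = mapping["val"] * 2` → mapping = {'val': 16, 'y': 32}
`mapping["age"] = mapping["val"] + mapping["y"]` → mapping = {'val': 16, 'y': 32, 'age': 48}
`ans = mapping["age"]` → ans = 48
So ans = 48

Answer: 48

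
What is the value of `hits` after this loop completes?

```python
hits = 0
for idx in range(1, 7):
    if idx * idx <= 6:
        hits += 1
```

Count numbers where idx² ≤ 6
`hits` takes the values: 0 → 1 → 2

Answer: 2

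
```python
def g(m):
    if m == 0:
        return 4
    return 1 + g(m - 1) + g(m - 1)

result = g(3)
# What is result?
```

g(m) = 1 + 2·g(m-1), g(0)=4. Closed form: (4+1)·2^3 - 1 = 39.

Answer: 39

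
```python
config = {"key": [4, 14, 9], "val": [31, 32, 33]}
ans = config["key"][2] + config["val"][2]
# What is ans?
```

Trace:
`config = {"key": [4, 14, 9], "val": [31, 32, 33]}` → config = {'key': [4, 14, 9], 'val': [31, 32, 33]}
`ans = config["key"][2] + config["val"][2]` → ans = 42
So ans = 42

Answer: 42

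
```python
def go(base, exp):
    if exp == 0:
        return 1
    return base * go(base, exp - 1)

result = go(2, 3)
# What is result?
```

go(2, 3) = 2 * 2 * 2 = 8

Answer: 8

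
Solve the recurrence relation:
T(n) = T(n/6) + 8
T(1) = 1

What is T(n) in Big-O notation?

Each step divides n by 6 and adds 8. After log_6(n) steps we reach T(1)=1. So T(n) = 8·log_6(n) + 1 = O(log n).

Answer: O(log n)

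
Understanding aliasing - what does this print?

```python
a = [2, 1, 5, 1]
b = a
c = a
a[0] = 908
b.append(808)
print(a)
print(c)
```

Key concept: multiple aliases.
Step by step:
`a = [2, 1, 5, 1]` → a = [2, 1, 5, 1]
`b = a` → b = [2, 1, 5, 1] (same object as a)
`c = a` → c = [2, 1, 5, 1] (same object as a, b)
`a[0] = 908` → a = [908, 1, 5, 1] (same object as b, c); b = [908, 1, 5, 1] (same object as a, c); c = [908, 1, 5, 1] (same object as a, b)
`b.append(808)` → a = [908, 1, 5, 1, 808] (same object as b, c); b = [908, 1, 5, 1, 808] (same object as a, c); c = [908, 1, 5, 1, 808] (same object as a, b)
`print(a)` → prints [908, 1, 5, 1, 808]
`print(c)` → prints [908, 1, 5, 1, 808]

Answer:
[908, 1, 5, 1, 808]
[908, 1, 5, 1, 808]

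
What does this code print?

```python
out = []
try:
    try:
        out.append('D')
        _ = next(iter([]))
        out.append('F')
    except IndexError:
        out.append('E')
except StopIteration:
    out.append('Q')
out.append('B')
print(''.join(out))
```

Execution trace: 'D' (try body) → 'Q' (outer except StopIteration) → 'B' (after the try/except). Output: DQB

Answer: DQB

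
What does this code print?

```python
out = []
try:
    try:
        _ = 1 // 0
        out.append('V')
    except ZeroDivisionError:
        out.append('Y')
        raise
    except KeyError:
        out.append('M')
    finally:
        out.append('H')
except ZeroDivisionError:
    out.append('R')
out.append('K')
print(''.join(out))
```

Execution trace: 'Y' (inner except ZeroDivisionError) → 'H' (inner finally) → 'R' (outer except ZeroDivisionError) → 'K' (after the try/except). Output: YHRK

Answer: YHRK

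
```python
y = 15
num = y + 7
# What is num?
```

Trace:
`y = 15` → y = 15
`num = y + 7` → num = 22
So num = 22

Answer: 22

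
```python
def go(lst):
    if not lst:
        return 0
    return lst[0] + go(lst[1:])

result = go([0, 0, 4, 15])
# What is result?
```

0 + 0 + 4 + 15 + 0 = 19

Answer: 19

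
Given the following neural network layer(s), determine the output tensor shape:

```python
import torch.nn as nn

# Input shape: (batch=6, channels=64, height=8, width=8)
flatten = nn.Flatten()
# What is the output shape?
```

Input: (6, 64, 8, 8) -> Output: (6, 4096)

Answer: (6, 4096)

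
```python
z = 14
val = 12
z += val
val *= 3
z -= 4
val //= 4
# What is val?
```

Trace:
`z = 14` → z = 14
`val = 12` → val = 12
`z += val` → z = 26
`val *= 3` → val = 36
`z -= 4` → z = 22
`val //= 4` → val = 9
So val = 9

Answer: 9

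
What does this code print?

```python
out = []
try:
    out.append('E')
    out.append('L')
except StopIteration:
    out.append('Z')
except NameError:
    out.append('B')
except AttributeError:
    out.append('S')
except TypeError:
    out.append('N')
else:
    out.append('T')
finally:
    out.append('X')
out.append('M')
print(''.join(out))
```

Execution trace: 'E' (try body) → 'L' (try body, no exception) → 'T' (else) → 'X' (finally) → 'M' (after the try/except). Output: ELTXM

Answer: ELTXM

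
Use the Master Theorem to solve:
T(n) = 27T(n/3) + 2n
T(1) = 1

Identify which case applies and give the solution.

a=27, b=3, f(n)=2n. log_3(27) = 3. Since c=1 < 3, Case 1 applies: T(n) = Θ(n^log_b(a)) = O(n^3).

Answer: O(n^3) - Case 1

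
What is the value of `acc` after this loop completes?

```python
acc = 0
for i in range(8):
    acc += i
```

Sum of 0 to 7 = 28
`acc` takes the values: 0 → 1 → 3 → 6 → 10 → 15 → 21 → 28

Answer: 28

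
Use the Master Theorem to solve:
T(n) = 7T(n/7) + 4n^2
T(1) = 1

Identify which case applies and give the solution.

a=7, b=7, f(n)=4n^2. log_7(7) = 1. Since c=2 > 1 and the regularity condition holds (7(n/7)^2 = (7/7^2)n^2 with 7/7^2 < 1), Case 3 applies: T(n) = Θ(f(n)) = O(n^2).

Answer: O(n^2) - Case 3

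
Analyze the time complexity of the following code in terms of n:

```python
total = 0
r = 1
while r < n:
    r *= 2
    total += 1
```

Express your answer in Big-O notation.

Each loop level contributes: log n. Multiplying the contributions gives O(log n).

Answer: O(log n)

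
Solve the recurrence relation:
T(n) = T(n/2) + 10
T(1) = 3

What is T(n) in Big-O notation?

Each step divides n by 2 and adds 10. After log_2(n) steps we reach T(1)=3. So T(n) = 10·log_2(n) + 3 = O(log n).

Answer: O(log n)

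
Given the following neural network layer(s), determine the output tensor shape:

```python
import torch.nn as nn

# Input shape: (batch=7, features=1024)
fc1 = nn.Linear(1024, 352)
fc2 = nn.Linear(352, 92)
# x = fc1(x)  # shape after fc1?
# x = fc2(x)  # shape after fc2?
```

Input: (7, 1024) -> after fc1: (7, 352) -> Output: (7, 92)

Answer: (7, 92)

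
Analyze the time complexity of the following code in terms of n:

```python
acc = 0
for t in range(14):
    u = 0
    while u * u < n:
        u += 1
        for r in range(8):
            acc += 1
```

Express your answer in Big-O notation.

Each loop level contributes: 1 × √n × 1. Multiplying the contributions gives O(√n).

Answer: O(√n)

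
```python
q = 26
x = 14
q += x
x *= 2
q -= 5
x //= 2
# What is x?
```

Trace:
`q = 26` → q = 26
`x = 14` → x = 14
`q += x` → q = 40
`x *= 2` → x = 28
`q -= 5` → q = 35
`x //= 2` → x = 14
So x = 14

Answer: 14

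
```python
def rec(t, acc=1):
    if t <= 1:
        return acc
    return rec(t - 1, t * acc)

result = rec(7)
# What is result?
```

Accumulator trace (n, acc): (7, 1) -> (6, 7) -> (5, 42) -> (4, 210) -> (3, 840) -> (2, 2520) -> (1, 5040) -> return 5040

Answer: 5040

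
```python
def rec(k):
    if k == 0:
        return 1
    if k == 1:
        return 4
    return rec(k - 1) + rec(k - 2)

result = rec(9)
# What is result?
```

Build up from base cases: rec(0)=1, rec(1)=4, rec(2)=5, rec(3)=9, rec(4)=14, rec(5)=23, rec(6)=37, ..., rec(9)=157

Answer: 157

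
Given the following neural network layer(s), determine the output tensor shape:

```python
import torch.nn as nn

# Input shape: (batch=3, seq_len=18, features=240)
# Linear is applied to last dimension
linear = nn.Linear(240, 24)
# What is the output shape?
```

Input: (3, 18, 240) -> Output: (3, 18, 24)

Answer: (3, 18, 24)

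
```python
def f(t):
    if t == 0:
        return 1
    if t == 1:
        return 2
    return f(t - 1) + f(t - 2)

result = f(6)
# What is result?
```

Build up from base cases: f(0)=1, f(1)=2, f(2)=3, f(3)=5, f(4)=8, f(5)=13, f(6)=21

Answer: 21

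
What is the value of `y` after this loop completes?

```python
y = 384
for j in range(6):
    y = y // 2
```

Halve 6 times: 384 // 2^6 = 6
`y` takes the values: 384 → 192 → 96 → 48 → 24 → 12 → 6

Answer: 6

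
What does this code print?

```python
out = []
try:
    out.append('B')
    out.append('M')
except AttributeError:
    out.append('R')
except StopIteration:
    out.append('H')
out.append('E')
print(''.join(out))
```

Execution trace: 'B' (try body) → 'M' (try body, no exception) → 'E' (after the try/except). Output: BME

Answer: BME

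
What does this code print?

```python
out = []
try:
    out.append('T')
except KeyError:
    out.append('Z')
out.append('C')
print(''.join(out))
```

Execution trace: 'T' (try body, no exception) → 'C' (after the try/except). Output: TC

Answer: TC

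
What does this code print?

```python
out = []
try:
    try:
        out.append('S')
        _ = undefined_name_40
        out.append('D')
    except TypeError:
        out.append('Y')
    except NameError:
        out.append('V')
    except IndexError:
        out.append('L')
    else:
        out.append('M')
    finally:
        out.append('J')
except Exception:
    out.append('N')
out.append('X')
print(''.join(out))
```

Execution trace: 'S' (inner try body) → 'V' (inner except NameError) → 'J' (inner finally) → 'X' (after the try/except). Output: SVJX

Answer: SVJX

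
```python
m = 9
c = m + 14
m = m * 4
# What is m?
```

Trace:
`m = 9` → m = 9
`c = m + 14` → c = 23
`m = m * 4` → m = 36
So m = 36

Answer: 36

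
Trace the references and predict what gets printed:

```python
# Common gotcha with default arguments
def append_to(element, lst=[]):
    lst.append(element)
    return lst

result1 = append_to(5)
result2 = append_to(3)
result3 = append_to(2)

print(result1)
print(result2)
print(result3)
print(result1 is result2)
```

Key concept: mutable default argument gotcha.
Step by step:
`result1 = append_to(5)` → result1 = [5]
`result2 = append_to(3)` → result1 = [5, 3] (same object as result2); result2 = [5, 3] (same object as result1)
`result3 = append_to(2)` → result1 = [5, 3, 2] (same object as result2, result3); result2 = [5, 3, 2] (same object as result1, result3); result3 = [5, 3, 2] (same object as result1, result2)
`print(result1)` → prints [5, 3, 2]
`print(result2)` → prints [5, 3, 2]
`print(result3)` → prints [5, 3, 2]
`print(result1 is result2)` → prints True

Answer:
[5, 3, 2]
[5, 3, 2]
[5, 3, 2]
True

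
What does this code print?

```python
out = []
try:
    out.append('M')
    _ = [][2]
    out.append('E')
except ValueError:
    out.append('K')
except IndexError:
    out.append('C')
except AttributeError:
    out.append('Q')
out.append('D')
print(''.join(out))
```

Execution trace: 'M' (try body) → 'C' (except IndexError) → 'D' (after the try/except). Output: MCD

Answer: MCD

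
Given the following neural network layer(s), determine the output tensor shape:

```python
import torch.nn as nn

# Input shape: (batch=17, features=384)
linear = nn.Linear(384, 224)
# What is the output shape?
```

Input: (17, 384) -> Output: (17, 224)

Answer: (17, 224)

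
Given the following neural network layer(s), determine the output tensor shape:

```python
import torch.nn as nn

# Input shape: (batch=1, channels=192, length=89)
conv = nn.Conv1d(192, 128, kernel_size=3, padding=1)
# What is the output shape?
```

Input: (1, 192, 89) -> Output: (1, 128, 89)

Answer: (1, 128, 89)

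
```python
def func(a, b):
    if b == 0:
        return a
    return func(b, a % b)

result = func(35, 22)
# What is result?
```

func(35, 22) -> func(22, 13) -> func(13, 9) -> func(9, 4) -> func(4, 1) -> func(1, 0) -> 1

Answer: 1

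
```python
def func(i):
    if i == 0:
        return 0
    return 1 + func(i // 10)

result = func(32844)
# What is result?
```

Count of digits of 32844: 5

Answer: 5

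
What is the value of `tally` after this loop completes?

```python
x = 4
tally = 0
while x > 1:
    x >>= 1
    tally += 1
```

Count right shifts until 1
`tally` takes the values: 0 → 1 → 2

Answer: 2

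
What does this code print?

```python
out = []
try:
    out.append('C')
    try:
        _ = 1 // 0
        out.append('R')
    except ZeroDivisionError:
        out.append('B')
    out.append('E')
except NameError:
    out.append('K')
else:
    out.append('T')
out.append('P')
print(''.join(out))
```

Execution trace: 'C' (try body) → 'B' (inner except ZeroDivisionError) → 'E' (try body, no exception) → 'T' (else) → 'P' (after the try/except). Output: CBETP

Answer: CBETP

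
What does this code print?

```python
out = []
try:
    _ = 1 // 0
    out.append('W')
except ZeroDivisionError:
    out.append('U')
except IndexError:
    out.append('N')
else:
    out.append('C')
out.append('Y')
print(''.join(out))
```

Execution trace: 'U' (except ZeroDivisionError) → 'Y' (after the try/except). Output: UY

Answer: UY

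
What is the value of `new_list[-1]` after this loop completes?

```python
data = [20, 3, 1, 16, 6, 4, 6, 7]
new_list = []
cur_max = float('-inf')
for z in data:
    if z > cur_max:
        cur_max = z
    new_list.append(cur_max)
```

Running max ends at 20
`new_list` takes the values: [] → [20] → [20, 20] → [20, 20, 20] → [20, 20, 20, 20] → [20, 20, 20, 20, 20] → [20, 20, 20, 20, 20, 20] → [20, 20, 20, 20, 20, 20, 20] → [20, 20, 20, 20, 20, 20, 20, 20]
So `new_list[-1]` = 20

Answer: 20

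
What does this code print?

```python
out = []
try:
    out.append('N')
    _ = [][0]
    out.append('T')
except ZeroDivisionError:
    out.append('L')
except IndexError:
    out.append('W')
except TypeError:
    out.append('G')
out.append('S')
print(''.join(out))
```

Execution trace: 'N' (try body) → 'W' (except IndexError) → 'S' (after the try/except). Output: NWS

Answer: NWS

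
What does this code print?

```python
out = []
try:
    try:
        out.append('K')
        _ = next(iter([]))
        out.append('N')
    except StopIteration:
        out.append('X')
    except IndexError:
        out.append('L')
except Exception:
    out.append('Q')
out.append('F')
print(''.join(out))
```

Execution trace: 'K' (inner try body) → 'X' (inner except StopIteration) → 'F' (after the try/except). Output: KXF

Answer: KXF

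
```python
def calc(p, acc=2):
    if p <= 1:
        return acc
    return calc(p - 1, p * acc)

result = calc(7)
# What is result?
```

Accumulator trace (n, acc): (7, 2) -> (6, 14) -> (5, 84) -> (4, 420) -> (3, 1680) -> (2, 5040) -> (1, 10080) -> return 10080

Answer: 10080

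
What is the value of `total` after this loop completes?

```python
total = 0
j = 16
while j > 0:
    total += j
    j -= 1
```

Sum 16 down to 1
`total` takes the values: 0 → 16 → 31 → 45 → 58 → 70 → 81 → 91 → 100 → 108 → 115 → 121 → 126 → 130 → 133 → 135 → 136

Answer: 136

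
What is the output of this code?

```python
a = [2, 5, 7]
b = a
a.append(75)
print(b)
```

Key concept: basic list aliasing.
Step by step:
`a = [2, 5, 7]` → a = [2, 5, 7]
`b = a` → b = [2, 5, 7] (same object as a)
`a.append(75)` → a = [2, 5, 7, 75] (same object as b); b = [2, 5, 7, 75] (same object as a)
`print(b)` → prints [2, 5, 7, 75]

Answer: [2, 5, 7, 75]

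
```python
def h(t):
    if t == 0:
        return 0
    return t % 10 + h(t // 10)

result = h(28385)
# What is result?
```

Sum of digits of 28385: 5 + 8 + 3 + 8 + 2 = 26

Answer: 26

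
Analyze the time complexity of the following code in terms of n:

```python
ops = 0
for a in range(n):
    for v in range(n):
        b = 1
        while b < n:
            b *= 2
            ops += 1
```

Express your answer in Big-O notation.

Each loop level contributes: n × n × log n. Multiplying the contributions gives O(n^2 log n).

Answer: O(n^2 log n)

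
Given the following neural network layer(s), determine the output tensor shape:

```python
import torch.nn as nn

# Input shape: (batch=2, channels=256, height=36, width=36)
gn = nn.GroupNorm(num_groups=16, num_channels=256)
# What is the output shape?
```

Input: (2, 256, 36, 36) -> Output: (2, 256, 36, 36)

Answer: (2, 256, 36, 36)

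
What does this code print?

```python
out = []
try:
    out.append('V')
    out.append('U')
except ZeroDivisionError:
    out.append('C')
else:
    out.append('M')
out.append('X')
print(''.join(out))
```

Execution trace: 'V' (try body) → 'U' (try body, no exception) → 'M' (else) → 'X' (after the try/except). Output: VUMX

Answer: VUMX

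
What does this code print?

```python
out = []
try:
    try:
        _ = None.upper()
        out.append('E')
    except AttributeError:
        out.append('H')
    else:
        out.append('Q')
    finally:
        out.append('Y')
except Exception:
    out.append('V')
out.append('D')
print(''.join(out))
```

Execution trace: 'H' (inner except AttributeError) → 'Y' (inner finally) → 'D' (after the try/except). Output: HYD

Answer: HYD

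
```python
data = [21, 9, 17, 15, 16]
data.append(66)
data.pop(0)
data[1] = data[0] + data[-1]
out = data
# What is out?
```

Trace:
`data = [21, 9, 17, 15, 16]` → data = [21, 9, 17, 15, 16]
`data.append(66)` → data = [21, 9, 17, 15, 16, 66]
`data.pop(0)` → data = [9, 17, 15, 16, 66]
`data[1] = data[0] + data[-1]` → data = [9, 75, 15, 16, 66]
`out = data` → out = [9, 75, 15, 16, 66]
So out = [9, 75, 15, 16, 66]

Answer: [9, 75, 15, 16, 66]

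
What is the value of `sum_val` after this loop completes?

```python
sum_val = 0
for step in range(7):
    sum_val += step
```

Sum of 0 to 6 = 21
`sum_val` takes the values: 0 → 1 → 3 → 6 → 10 → 15 → 21

Answer: 21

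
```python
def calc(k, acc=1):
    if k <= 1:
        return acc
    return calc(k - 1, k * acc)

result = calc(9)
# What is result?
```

Accumulator trace (n, acc): (9, 1) -> (8, 9) -> (7, 72) -> (6, 504) -> (5, 3024) -> (4, 15120) -> (3, 60480) -> (2, 181440) -> (1, 362880) -> return 362880

Answer: 362880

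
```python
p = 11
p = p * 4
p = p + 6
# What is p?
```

Trace:
`p = 11` → p = 11
`p = p * 4` → p = 44
`p = p + 6` → p = 50
So p = 50

Answer: 50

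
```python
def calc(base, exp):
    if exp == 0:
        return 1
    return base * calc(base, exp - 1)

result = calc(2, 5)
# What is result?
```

calc(2, 5) = 2 * 2 * 2 * 2 * 2 = 32

Answer: 32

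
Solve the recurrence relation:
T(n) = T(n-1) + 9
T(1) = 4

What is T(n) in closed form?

Unrolling: T(n) = T(1) + 9·(n-1) = 4 + 9(n-1) = 9n - 5.

Answer: T(n) = 9n - 5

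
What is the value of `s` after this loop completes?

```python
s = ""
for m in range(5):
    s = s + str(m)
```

Concatenate digits 0 to 4
`s` takes the values: "" → "0" → "01" → "012" → "0123" → "01234"

Answer: "01234"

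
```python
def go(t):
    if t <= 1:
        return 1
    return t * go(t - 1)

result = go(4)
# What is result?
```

go(4) = 4 * 3 * 2 * 1 = 24

Answer: 24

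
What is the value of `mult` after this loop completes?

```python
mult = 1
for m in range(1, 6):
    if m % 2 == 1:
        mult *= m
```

Product of odd numbers 1 to 5
`mult` takes the values: 1 → 3 → 15

Answer: 15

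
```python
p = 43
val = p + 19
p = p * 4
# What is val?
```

Trace:
`p = 43` → p = 43
`val = p + 19` → val = 62
`p = p * 4` → p = 172
So val = 62

Answer: 62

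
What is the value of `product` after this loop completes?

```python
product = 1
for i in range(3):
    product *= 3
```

3^3 = 27
`product` takes the values: 1 → 3 → 9 → 27

Answer: 27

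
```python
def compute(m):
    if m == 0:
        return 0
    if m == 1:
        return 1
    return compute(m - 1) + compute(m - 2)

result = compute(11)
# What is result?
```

Build up from base cases: compute(0)=0, compute(1)=1, compute(2)=1, compute(3)=2, compute(4)=3, compute(5)=5, compute(6)=8, ..., compute(11)=89

Answer: 89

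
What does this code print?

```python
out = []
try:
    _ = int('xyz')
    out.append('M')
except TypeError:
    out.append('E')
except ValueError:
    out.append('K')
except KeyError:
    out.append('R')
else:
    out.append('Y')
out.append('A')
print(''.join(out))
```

Execution trace: 'K' (except ValueError) → 'A' (after the try/except). Output: KA

Answer: KA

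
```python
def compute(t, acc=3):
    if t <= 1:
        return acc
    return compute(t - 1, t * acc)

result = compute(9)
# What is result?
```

Accumulator trace (n, acc): (9, 3) -> (8, 27) -> (7, 216) -> (6, 1512) -> (5, 9072) -> (4, 45360) -> (3, 181440) -> (2, 544320) -> (1, 1088640) -> return 1088640

Answer: 1088640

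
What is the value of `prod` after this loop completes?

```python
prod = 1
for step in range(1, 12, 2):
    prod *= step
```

Product of 1, 3, 5, ... up to 11
`prod` takes the values: 1 → 3 → 15 → 105 → 945 → 10395

Answer: 10395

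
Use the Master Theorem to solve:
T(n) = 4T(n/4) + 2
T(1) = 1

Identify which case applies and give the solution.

a=4, b=4, f(n)=2. log_4(4) = 1. Since c=0 < 1, Case 1 applies: T(n) = Θ(n^log_b(a)) = O(n).

Answer: O(n) - Case 1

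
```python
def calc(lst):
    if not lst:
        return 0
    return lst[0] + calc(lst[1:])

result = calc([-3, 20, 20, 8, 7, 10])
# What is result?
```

(-3) + 20 + 20 + 8 + 7 + 10 + 0 = 62

Answer: 62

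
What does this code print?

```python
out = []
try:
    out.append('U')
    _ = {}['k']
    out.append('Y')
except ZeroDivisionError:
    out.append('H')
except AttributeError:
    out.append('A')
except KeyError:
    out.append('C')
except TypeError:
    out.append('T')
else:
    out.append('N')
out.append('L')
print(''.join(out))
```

Execution trace: 'U' (try body) → 'C' (except KeyError) → 'L' (after the try/except). Output: UCL

Answer: UCL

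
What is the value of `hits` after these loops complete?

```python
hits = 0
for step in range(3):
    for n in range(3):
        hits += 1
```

3 * 3 = 9
`hits` takes the values: 0 → 1 → 2 → 3 → 4 → 5 → 6 → 7 → 8 → 9

Answer: 9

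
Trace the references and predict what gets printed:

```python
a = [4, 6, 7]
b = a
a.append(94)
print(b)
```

Key concept: basic list aliasing.
Step by step:
`a = [4, 6, 7]` → a = [4, 6, 7]
`b = a` → b = [4, 6, 7] (same object as a)
`a.append(94)` → a = [4, 6, 7, 94] (same object as b); b = [4, 6, 7, 94] (same object as a)
`print(b)` → prints [4, 6, 7, 94]

Answer: [4, 6, 7, 94]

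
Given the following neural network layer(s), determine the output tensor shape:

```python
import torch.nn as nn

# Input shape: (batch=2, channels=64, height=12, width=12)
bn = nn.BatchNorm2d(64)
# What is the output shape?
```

Input: (2, 64, 12, 12) -> Output: (2, 64, 12, 12)

Answer: (2, 64, 12, 12)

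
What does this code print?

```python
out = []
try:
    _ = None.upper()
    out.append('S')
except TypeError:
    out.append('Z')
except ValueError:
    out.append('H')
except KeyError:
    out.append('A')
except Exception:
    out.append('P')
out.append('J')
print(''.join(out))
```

Execution trace: 'P' (except Exception) → 'J' (after the try/except). Output: PJ

Answer: PJ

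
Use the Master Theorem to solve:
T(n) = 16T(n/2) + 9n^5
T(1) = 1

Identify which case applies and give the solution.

a=16, b=2, f(n)=9n^5. log_2(16) = 4. Since c=5 > 4 and the regularity condition holds (16(n/2)^5 = (16/2^5)n^5 with 16/2^5 < 1), Case 3 applies: T(n) = Θ(f(n)) = O(n^5).

Answer: O(n^5) - Case 3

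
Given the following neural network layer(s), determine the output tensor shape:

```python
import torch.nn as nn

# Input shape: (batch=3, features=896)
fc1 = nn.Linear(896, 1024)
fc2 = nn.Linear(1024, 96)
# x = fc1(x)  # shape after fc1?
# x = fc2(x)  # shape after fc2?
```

Input: (3, 896) -> after fc1: (3, 1024) -> Output: (3, 96)

Answer: (3, 96)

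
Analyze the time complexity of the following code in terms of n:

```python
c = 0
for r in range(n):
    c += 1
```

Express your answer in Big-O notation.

Each loop level contributes: n. Multiplying the contributions gives O(n).

Answer: O(n)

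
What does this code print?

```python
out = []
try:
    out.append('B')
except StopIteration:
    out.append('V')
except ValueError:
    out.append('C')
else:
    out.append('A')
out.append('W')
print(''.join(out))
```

Execution trace: 'B' (try body, no exception) → 'A' (else) → 'W' (after the try/except). Output: BAW

Answer: BAW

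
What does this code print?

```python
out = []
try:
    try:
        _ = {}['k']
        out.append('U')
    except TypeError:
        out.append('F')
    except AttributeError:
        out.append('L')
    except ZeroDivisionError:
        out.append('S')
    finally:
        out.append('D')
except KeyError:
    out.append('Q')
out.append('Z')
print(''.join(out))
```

Execution trace: 'D' (finally) → 'Q' (outer except KeyError) → 'Z' (after the try/except). Output: DQZ

Answer: DQZ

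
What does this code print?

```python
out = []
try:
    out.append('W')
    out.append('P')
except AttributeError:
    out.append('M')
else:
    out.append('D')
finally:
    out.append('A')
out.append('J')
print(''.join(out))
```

Execution trace: 'W' (try body) → 'P' (try body, no exception) → 'D' (else) → 'A' (finally) → 'J' (after the try/except). Output: WPDAJ

Answer: WPDAJ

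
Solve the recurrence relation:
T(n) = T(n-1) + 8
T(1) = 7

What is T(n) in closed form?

Unrolling: T(n) = T(1) + 8·(n-1) = 7 + 8(n-1) = 8n - 1.

Answer: T(n) = 8n - 1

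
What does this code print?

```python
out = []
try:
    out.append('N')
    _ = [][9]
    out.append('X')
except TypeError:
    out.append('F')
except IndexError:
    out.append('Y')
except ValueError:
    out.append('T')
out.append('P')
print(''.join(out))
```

Execution trace: 'N' (try body) → 'Y' (except IndexError) → 'P' (after the try/except). Output: NYP

Answer: NYP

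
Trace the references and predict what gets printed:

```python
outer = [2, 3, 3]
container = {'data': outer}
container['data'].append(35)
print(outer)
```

Key concept: dict holds reference to list.
Step by step:
`outer = [2, 3, 3]` → outer = [2, 3, 3]
`container = {'data': outer}` → container = {'data': [2, 3, 3]}
`container['data'].append(35)` → outer = [2, 3, 3, 35]; container = {'data': [2, 3, 3, 35]}
`print(outer)` → prints [2, 3, 3, 35]

Answer: [2, 3, 3, 35]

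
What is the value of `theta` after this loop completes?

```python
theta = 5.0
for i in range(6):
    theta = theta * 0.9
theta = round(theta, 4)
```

Exponential decay: 5.0 * 0.9^6
`theta` takes the values: 5.0 → 4.5 → 4.05 → 3.645 → 3.2805 → 2.95245 → 2.657205 → 2.6572

Answer: 2.6572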